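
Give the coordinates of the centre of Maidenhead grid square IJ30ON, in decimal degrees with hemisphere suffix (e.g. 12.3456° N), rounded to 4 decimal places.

Field I=8, J=9: +8·20° lon, +9·10° lat → SW at lon -20°, lat 0°.
Square 3, 0: +3·2° lon, +0·1° lat → SW at lon -14°, lat 0°.
Subsquare o=14, n=13: +14·0.0833333° lon, +13·0.0416667° lat → SW at lon -12.8333°, lat 0.541667°.
Cell spans 0.0833333° lon × 0.0416667° lat. Centre is SW corner plus half of each.
latitude 0.5625° N, longitude 12.7917° W.

0.5625° N, 12.7917° W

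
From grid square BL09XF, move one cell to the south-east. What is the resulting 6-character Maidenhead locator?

BL19ae

Longitude subsquare x = 23; +1 → 24, wraps to 0 = a, carry into square.
Longitude square 0; +1 → 1.
Latitude subsquare f = 5; −1 → 4 = e.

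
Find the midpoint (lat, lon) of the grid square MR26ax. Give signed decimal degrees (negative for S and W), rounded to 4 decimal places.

86.9792, 64.0417

Field M=12, R=17: +12·20° lon, +17·10° lat → SW at lon 60°, lat 80°.
Square 2, 6: +2·2° lon, +6·1° lat → SW at lon 64°, lat 86°.
Subsquare a=0, x=23: +0·0.0833333° lon, +23·0.0416667° lat → SW at lon 64°, lat 86.9583°.
Cell spans 0.0833333° lon × 0.0416667° lat. Centre is SW corner plus half of each.
latitude 86.9792, longitude 64.0417.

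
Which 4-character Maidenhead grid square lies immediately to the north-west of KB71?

KB62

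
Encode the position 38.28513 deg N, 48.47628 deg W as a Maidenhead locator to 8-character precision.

Shift to the Maidenhead origin (180°W, 90°S): lon 131.52372, lat 128.28513.
Field (20°×10°, letters A–R): 131.52372/20 → 6 → G, 128.28513/10 → 12 → M; chars GM.
Square (2°×1°, digits 0–9): 11.52372/2 → 5, 8.28513/1 → 8; chars 58.
Subsquare (5′×2.5′, letters a–x): 1.52372/0.0833333 → 18 → s, 0.28513/0.0416667 → 6 → g; chars sg.
Extended square (30″×15″, digits 0–9): 0.02372/0.00833333 → 2, 0.03513/0.00416667 → 8; chars 28.

GM58sg28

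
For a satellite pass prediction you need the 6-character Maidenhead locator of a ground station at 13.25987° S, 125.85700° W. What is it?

CH76br

Offset from 180°W / 90°S: lon 54.1430°, lat 76.7401°.
Field: lon ⌊54.1430/20⌋ = 2 → C; lat ⌊76.7401/10⌋ = 7 → H.
Square: lon ⌊14.1430/2⌋ = 7; lat ⌊6.7401/1⌋ = 6.
Subsquare: lon ⌊0.1430/0.0833333⌋ = 1 → b; lat ⌊0.7401/0.0416667⌋ = 17 → r.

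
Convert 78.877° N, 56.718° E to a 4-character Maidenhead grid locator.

Add 180° to longitude and 90° to latitude: 236.72, 168.88.
Field: 236.72/20 → 11 → L, 168.88/10 → 16 → Q; chars LQ.
Square: 16.72/2 → 8, 8.88/1 → 8; chars 88.

LQ88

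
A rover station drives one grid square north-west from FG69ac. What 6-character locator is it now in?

FG59xd

Longitude subsquare a = 0; −1 → -1, wraps to 23 = x, carry into square.
Longitude square 6; −1 → 5.
Latitude subsquare c = 2; +1 → 3 = d.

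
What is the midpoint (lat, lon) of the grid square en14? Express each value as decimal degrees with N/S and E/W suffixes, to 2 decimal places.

44.50° N, 97.00° W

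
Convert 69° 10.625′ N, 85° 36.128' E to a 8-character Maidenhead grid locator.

Shift to the Maidenhead origin (180°W, 90°S): lon 265.60213, lat 159.17708.
Field: 265.60213/20 → 13 → N, 159.17708/10 → 15 → P; chars NP.
Square: 5.60213/2 → 2, 9.17708/1 → 9; chars 29.
Subsquare: 1.60213/0.0833333 → 19 → t, 0.17708/0.0416667 → 4 → e; chars te.
Extended square: 0.01880/0.00833333 → 2, 0.01042/0.00416667 → 2; chars 22.

NP29te22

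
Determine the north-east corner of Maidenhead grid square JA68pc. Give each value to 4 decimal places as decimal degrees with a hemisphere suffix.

Field J=9, A=0: +9·20° lon, +0·10° lat → SW at lon 0°, lat -90°.
Square 6, 8: +6·2° lon, +8·1° lat → SW at lon 12°, lat -82°.
Subsquare p=15, c=2: +15·0.0833333° lon, +2·0.0416667° lat → SW at lon 13.25°, lat -81.9167°.
Cell spans 0.0833333° lon × 0.0416667° lat. NE corner is SW corner plus one full cell.
latitude 81.8750° S, longitude 13.3333° E.

81.8750° S, 13.3333° E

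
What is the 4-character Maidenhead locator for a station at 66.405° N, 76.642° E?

Shift to the Maidenhead origin (180°W, 90°S): lon 256.64, lat 156.41.
Field (20°×10°, letters A–R): lon ⌊256.64/20⌋ = 12 → M; lat ⌊156.41/10⌋ = 15 → P.
Square (2°×1°, digits 0–9): lon ⌊16.64/2⌋ = 8; lat ⌊6.41/1⌋ = 6.

MP86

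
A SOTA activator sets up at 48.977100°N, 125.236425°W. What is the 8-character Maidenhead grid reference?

CN78jx14

Offset from 180°W / 90°S: lon 54.76358°, lat 138.97710°.
Field (20°×10°, letters A–R): lon ⌊54.76358/20⌋ = 2 → C; lat ⌊138.97710/10⌋ = 13 → N.
Square (2°×1°, digits 0–9): lon ⌊14.76358/2⌋ = 7; lat ⌊8.97710/1⌋ = 8.
Subsquare (5′×2.5′, letters a–x): lon ⌊0.76358/0.0833333⌋ = 9 → j; lat ⌊0.97710/0.0416667⌋ = 23 → x.
Extended square (30″×15″, digits 0–9): lon ⌊0.01358/0.00833333⌋ = 1; lat ⌊0.01877/0.00416667⌋ = 4.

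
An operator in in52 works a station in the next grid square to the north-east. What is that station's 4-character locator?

Longitude square 5; +1 → 6.
Latitude square 2; +1 → 3.

IN63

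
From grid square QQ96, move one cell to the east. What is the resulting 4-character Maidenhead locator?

Longitude square 9; +1 → 10, wraps to 0, carry into field.
Longitude field Q = 16; +1 → 17 = R.
The latitude characters are unchanged.

RQ06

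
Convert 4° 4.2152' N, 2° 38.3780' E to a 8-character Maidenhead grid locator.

JJ14hb66

Add 180° to longitude and 90° to latitude: 182.63963, 94.07025.
Field: lon ⌊182.63963/20⌋ = 9 → J; lat ⌊94.07025/10⌋ = 9 → J.
Square: lon ⌊2.63963/2⌋ = 1; lat ⌊4.07025/1⌋ = 4.
Subsquare: lon ⌊0.63963/0.0833333⌋ = 7 → h; lat ⌊0.07025/0.0416667⌋ = 1 → b.
Extended square: lon ⌊0.05630/0.00833333⌋ = 6; lat ⌊0.02859/0.00416667⌋ = 6.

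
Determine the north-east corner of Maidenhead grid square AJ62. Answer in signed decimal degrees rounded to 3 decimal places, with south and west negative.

Field A=0, J=9: +0·20° lon, +9·10° lat → SW at lon -180°, lat 0°.
Square 6, 2: +6·2° lon, +2·1° lat → SW at lon -168°, lat 2°.
Cell spans 2° lon × 1° lat. NE corner is SW corner plus one full cell.
latitude 3.000, longitude -166.000.

3.000, -166.000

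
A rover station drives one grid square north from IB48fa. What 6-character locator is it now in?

IB48fb

Latitude subsquare a = 0; +1 → 1 = b.
The longitude characters are unchanged.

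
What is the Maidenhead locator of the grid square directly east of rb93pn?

RB93qn

Longitude subsquare p = 15; +1 → 16 = q.
The latitude characters are unchanged.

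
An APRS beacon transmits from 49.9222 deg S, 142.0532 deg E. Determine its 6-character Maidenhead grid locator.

Add 180° to longitude and 90° to latitude: 322.0532, 40.0778.
Field: 322.0532/20 → 16 → Q, 40.0778/10 → 4 → E; chars QE.
Square: 2.0532/2 → 1, 0.0778/1 → 0; chars 10.
Subsquare: 0.0532/0.0833333 → 0 → a, 0.0778/0.0416667 → 1 → b; chars ab.

QE10ab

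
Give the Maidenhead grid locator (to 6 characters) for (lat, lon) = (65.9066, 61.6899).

MP05uv

Add 180° to longitude and 90° to latitude: 241.6899, 155.9066.
Field: lon ⌊241.6899/20⌋ = 12 → M; lat ⌊155.9066/10⌋ = 15 → P.
Square: lon ⌊1.6899/2⌋ = 0; lat ⌊5.9066/1⌋ = 5.
Subsquare: lon ⌊1.6899/0.0833333⌋ = 20 → u; lat ⌊0.9066/0.0416667⌋ = 21 → v.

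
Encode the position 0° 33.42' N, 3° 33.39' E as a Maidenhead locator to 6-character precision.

JJ10sn

Offset from 180°W / 90°S: lon 183.5565°, lat 90.5570°.
Field: lon ⌊183.5565/20⌋ = 9 → J; lat ⌊90.5570/10⌋ = 9 → J.
Square: lon ⌊3.5565/2⌋ = 1; lat ⌊0.5570/1⌋ = 0.
Subsquare: lon ⌊1.5565/0.0833333⌋ = 18 → s; lat ⌊0.5570/0.0416667⌋ = 13 → n.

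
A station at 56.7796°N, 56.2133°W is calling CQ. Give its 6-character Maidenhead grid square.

GO16vs

Offset from 180°W / 90°S: lon 123.7867°, lat 146.7796°.
Field (20°×10°, letters A–R): lon ⌊123.7867/20⌋ = 6 → G; lat ⌊146.7796/10⌋ = 14 → O.
Square (2°×1°, digits 0–9): lon ⌊3.7867/2⌋ = 1; lat ⌊6.7796/1⌋ = 6.
Subsquare (5′×2.5′, letters a–x): lon ⌊1.7867/0.0833333⌋ = 21 → v; lat ⌊0.7796/0.0416667⌋ = 18 → s.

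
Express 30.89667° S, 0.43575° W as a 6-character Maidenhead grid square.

Shift to the Maidenhead origin (180°W, 90°S): lon 179.5642, lat 59.1033.
Field (20°×10°, letters A–R): lon ⌊179.5642/20⌋ = 8 → I; lat ⌊59.1033/10⌋ = 5 → F.
Square (2°×1°, digits 0–9): lon ⌊19.5642/2⌋ = 9; lat ⌊9.1033/1⌋ = 9.
Subsquare (5′×2.5′, letters a–x): lon ⌊1.5642/0.0833333⌋ = 18 → s; lat ⌊0.1033/0.0416667⌋ = 2 → c.

IF99sc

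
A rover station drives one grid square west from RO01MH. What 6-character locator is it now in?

RO01lh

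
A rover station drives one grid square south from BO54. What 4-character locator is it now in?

BO53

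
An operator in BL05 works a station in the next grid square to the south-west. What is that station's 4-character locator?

AL94

Longitude square 0; −1 → -1, wraps to 9, carry into field.
Longitude field B = 1; −1 → 0 = A.
Latitude square 5; −1 → 4.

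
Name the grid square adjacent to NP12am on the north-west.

Longitude subsquare a = 0; −1 → -1, wraps to 23 = x, carry into square.
Longitude square 1; −1 → 0.
Latitude subsquare m = 12; +1 → 13 = n.

NP02xn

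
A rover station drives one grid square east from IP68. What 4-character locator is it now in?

IP78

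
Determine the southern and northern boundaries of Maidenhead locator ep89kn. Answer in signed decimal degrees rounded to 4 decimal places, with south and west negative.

Field E=4, P=15: +4·20° lon, +15·10° lat → SW at lon -100°, lat 60°.
Square 8, 9: +8·2° lon, +9·1° lat → SW at lon -84°, lat 69°.
Subsquare k=10, n=13: +10·0.0833333° lon, +13·0.0416667° lat → SW at lon -83.1667°, lat 69.5417°.
Cell spans 0.0833333° lon × 0.0416667° lat.
south 69.5417, north 69.5833.

69.5417, 69.5833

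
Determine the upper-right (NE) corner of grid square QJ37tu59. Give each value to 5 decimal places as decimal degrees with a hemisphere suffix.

Field Q=16, J=9: +16·20° lon, +9·10° lat → SW at lon 140°, lat 0°.
Square 3, 7: +3·2° lon, +7·1° lat → SW at lon 146°, lat 7°.
Subsquare t=19, u=20: +19·0.0833333° lon, +20·0.0416667° lat → SW at lon 147.583°, lat 7.83333°.
Extended square 5, 9: +5·0.00833333° lon, +9·0.00416667° lat → SW at lon 147.625°, lat 7.87083°.
Cell spans 0.00833333° lon × 0.00416667° lat. NE corner is SW corner plus one full cell.
latitude 7.87500° N, longitude 147.63333° E.

7.87500° N, 147.63333° E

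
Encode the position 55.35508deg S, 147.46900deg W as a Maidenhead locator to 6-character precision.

Offset from 180°W / 90°S: lon 32.5310°, lat 34.6449°.
Field: 32.5310/20 → 1 → B, 34.6449/10 → 3 → D; chars BD.
Square: 12.5310/2 → 6, 4.6449/1 → 4; chars 64.
Subsquare: 0.5310/0.0833333 → 6 → g, 0.6449/0.0416667 → 15 → p; chars gp.

BD64gp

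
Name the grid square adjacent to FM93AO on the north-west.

Longitude subsquare a = 0; −1 → -1, wraps to 23 = x, carry into square.
Longitude square 9; −1 → 8.
Latitude subsquare o = 14; +1 → 15 = p.

FM83xp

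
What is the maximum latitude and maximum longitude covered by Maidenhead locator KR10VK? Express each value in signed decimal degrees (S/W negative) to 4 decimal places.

80.4583, 23.8333

Field K=10, R=17: +10·20° lon, +17·10° lat → SW at lon 20°, lat 80°.
Square 1, 0: +1·2° lon, +0·1° lat → SW at lon 22°, lat 80°.
Subsquare v=21, k=10: +21·0.0833333° lon, +10·0.0416667° lat → SW at lon 23.75°, lat 80.4167°.
Cell spans 0.0833333° lon × 0.0416667° lat. NE corner is SW corner plus one full cell.
latitude 80.4583, longitude 23.8333.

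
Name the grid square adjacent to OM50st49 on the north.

OM50su40

Latitude extended square 9; +1 → 10, wraps to 0, carry into subsquare.
Latitude subsquare t = 19; +1 → 20 = u.
The longitude characters are unchanged.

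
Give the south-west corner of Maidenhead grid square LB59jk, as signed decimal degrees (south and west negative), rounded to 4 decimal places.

Field L=11, B=1: +11·20° lon, +1·10° lat → SW at lon 40°, lat -80°.
Square 5, 9: +5·2° lon, +9·1° lat → SW at lon 50°, lat -71°.
Subsquare j=9, k=10: +9·0.0833333° lon, +10·0.0416667° lat → SW at lon 50.75°, lat -70.5833°.
latitude -70.5833, longitude 50.7500.

-70.5833, 50.7500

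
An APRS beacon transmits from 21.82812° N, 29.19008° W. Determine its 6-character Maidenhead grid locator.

HL51jt

Offset from 180°W / 90°S: lon 150.8099°, lat 111.8281°.
Field: 150.8099/20 → 7 → H, 111.8281/10 → 11 → L; chars HL.
Square: 10.8099/2 → 5, 1.8281/1 → 1; chars 51.
Subsquare: 0.8099/0.0833333 → 9 → j, 0.8281/0.0416667 → 19 → t; chars jt.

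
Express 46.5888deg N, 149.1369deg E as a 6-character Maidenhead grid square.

Add 180° to longitude and 90° to latitude: 329.1369, 136.5888.
Field: lon ⌊329.1369/20⌋ = 16 → Q; lat ⌊136.5888/10⌋ = 13 → N.
Square: lon ⌊9.1369/2⌋ = 4; lat ⌊6.5888/1⌋ = 6.
Subsquare: lon ⌊1.1369/0.0833333⌋ = 13 → n; lat ⌊0.5888/0.0416667⌋ = 14 → o.

QN46no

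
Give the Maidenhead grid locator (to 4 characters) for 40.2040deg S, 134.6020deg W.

CE29

Shift to the Maidenhead origin (180°W, 90°S): lon 45.40, lat 49.80.
Field (20°×10°, letters A–R): lon ⌊45.40/20⌋ = 2 → C; lat ⌊49.80/10⌋ = 4 → E.
Square (2°×1°, digits 0–9): lon ⌊5.40/2⌋ = 2; lat ⌊9.80/1⌋ = 9.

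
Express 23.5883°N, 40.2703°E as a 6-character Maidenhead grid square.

LL03do

Offset from 180°W / 90°S: lon 220.2703°, lat 113.5883°.
Field: lon ⌊220.2703/20⌋ = 11 → L; lat ⌊113.5883/10⌋ = 11 → L.
Square: lon ⌊0.2703/2⌋ = 0; lat ⌊3.5883/1⌋ = 3.
Subsquare: lon ⌊0.2703/0.0833333⌋ = 3 → d; lat ⌊0.5883/0.0416667⌋ = 14 → o.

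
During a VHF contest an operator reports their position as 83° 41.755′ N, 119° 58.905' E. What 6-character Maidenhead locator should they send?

OR93xq

Offset from 180°W / 90°S: lon 299.9818°, lat 173.6959°.
Field: lon ⌊299.9818/20⌋ = 14 → O; lat ⌊173.6959/10⌋ = 17 → R.
Square: lon ⌊19.9818/2⌋ = 9; lat ⌊3.6959/1⌋ = 3.
Subsquare: lon ⌊1.9818/0.0833333⌋ = 23 → x; lat ⌊0.6959/0.0416667⌋ = 16 → q.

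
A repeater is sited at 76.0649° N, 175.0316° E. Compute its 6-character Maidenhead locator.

RQ76mb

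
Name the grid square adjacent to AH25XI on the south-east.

Longitude subsquare x = 23; +1 → 24, wraps to 0 = a, carry into square.
Longitude square 2; +1 → 3.
Latitude subsquare i = 8; −1 → 7 = h.

AH35ah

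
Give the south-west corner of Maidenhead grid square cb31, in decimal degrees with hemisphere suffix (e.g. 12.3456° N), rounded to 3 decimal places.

Field C=2, B=1: +2·20° lon, +1·10° lat → SW at lon -140°, lat -80°.
Square 3, 1: +3·2° lon, +1·1° lat → SW at lon -134°, lat -79°.
latitude 79.000° S, longitude 134.000° W.

79.000° S, 134.000° W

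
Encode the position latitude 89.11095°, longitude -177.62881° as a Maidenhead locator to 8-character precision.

AR19ec46

Shift to the Maidenhead origin (180°W, 90°S): lon 2.37119, lat 179.11095.
Field (20°×10°, letters A–R): lon ⌊2.37119/20⌋ = 0 → A; lat ⌊179.11095/10⌋ = 17 → R.
Square (2°×1°, digits 0–9): lon ⌊2.37119/2⌋ = 1; lat ⌊9.11095/1⌋ = 9.
Subsquare (5′×2.5′, letters a–x): lon ⌊0.37119/0.0833333⌋ = 4 → e; lat ⌊0.11095/0.0416667⌋ = 2 → c.
Extended square (30″×15″, digits 0–9): lon ⌊0.03786/0.00833333⌋ = 4; lat ⌊0.02762/0.00416667⌋ = 6.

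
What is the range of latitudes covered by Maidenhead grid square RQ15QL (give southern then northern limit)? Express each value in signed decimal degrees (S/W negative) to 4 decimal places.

75.4583, 75.5000

Field R=17, Q=16: +17·20° lon, +16·10° lat → SW at lon 160°, lat 70°.
Square 1, 5: +1·2° lon, +5·1° lat → SW at lon 162°, lat 75°.
Subsquare q=16, l=11: +16·0.0833333° lon, +11·0.0416667° lat → SW at lon 163.333°, lat 75.4583°.
Cell spans 0.0833333° lon × 0.0416667° lat.
south 75.4583, north 75.5000.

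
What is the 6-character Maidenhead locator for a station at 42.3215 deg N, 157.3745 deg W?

Shift to the Maidenhead origin (180°W, 90°S): lon 22.6255, lat 132.3215.
Field: lon ⌊22.6255/20⌋ = 1 → B; lat ⌊132.3215/10⌋ = 13 → N.
Square: lon ⌊2.6255/2⌋ = 1; lat ⌊2.3215/1⌋ = 2.
Subsquare: lon ⌊0.6255/0.0833333⌋ = 7 → h; lat ⌊0.3215/0.0416667⌋ = 7 → h.

BN12hh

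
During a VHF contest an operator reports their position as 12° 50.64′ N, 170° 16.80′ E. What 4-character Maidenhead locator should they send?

RK52

Offset from 180°W / 90°S: lon 350.28°, lat 102.84°.
Field: 350.28/20 → 17 → R, 102.84/10 → 10 → K; chars RK.
Square: 10.28/2 → 5, 2.84/1 → 2; chars 52.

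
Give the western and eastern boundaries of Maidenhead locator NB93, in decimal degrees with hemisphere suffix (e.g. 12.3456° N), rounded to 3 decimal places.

Field N=13, B=1: +13·20° lon, +1·10° lat → SW at lon 80°, lat -80°.
Square 9, 3: +9·2° lon, +3·1° lat → SW at lon 98°, lat -77°.
Cell spans 2° lon × 1° lat.
west 98.000° E, east 100.000° E.

98.000° E, 100.000° E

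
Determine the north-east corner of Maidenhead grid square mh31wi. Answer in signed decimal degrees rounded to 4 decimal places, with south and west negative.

Field M=12, H=7: +12·20° lon, +7·10° lat → SW at lon 60°, lat -20°.
Square 3, 1: +3·2° lon, +1·1° lat → SW at lon 66°, lat -19°.
Subsquare w=22, i=8: +22·0.0833333° lon, +8·0.0416667° lat → SW at lon 67.8333°, lat -18.6667°.
Cell spans 0.0833333° lon × 0.0416667° lat. NE corner is SW corner plus one full cell.
latitude -18.6250, longitude 67.9167.

-18.6250, 67.9167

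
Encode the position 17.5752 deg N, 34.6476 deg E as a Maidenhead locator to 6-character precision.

KK77hn

Shift to the Maidenhead origin (180°W, 90°S): lon 214.6476, lat 107.5752.
Field: 214.6476/20 → 10 → K, 107.5752/10 → 10 → K; chars KK.
Square: 14.6476/2 → 7, 7.5752/1 → 7; chars 77.
Subsquare: 0.6476/0.0833333 → 7 → h, 0.5752/0.0416667 → 13 → n; chars hn.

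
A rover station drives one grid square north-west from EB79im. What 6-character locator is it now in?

Longitude subsquare i = 8; −1 → 7 = h.
Latitude subsquare m = 12; +1 → 13 = n.

EB79hn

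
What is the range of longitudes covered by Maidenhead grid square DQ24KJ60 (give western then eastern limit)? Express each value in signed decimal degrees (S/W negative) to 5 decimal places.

Field D=3, Q=16: +3·20° lon, +16·10° lat → SW at lon -120°, lat 70°.
Square 2, 4: +2·2° lon, +4·1° lat → SW at lon -116°, lat 74°.
Subsquare k=10, j=9: +10·0.0833333° lon, +9·0.0416667° lat → SW at lon -115.167°, lat 74.375°.
Extended square 6, 0: +6·0.00833333° lon, +0·0.00416667° lat → SW at lon -115.117°, lat 74.375°.
Cell spans 0.00833333° lon × 0.00416667° lat.
west -115.11667, east -115.10833.

-115.11667, -115.10833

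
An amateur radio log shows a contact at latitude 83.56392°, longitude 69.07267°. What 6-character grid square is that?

MR43mn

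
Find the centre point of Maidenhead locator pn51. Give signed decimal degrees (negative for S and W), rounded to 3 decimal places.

Field P=15, N=13: +15·20° lon, +13·10° lat → SW at lon 120°, lat 40°.
Square 5, 1: +5·2° lon, +1·1° lat → SW at lon 130°, lat 41°.
Cell spans 2° lon × 1° lat. Centre is SW corner plus half of each.
latitude 41.500, longitude 131.000.

41.500, 131.000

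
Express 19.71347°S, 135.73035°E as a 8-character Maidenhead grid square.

PH70ug78

Offset from 180°W / 90°S: lon 315.73035°, lat 70.28653°.
Field: lon ⌊315.73035/20⌋ = 15 → P; lat ⌊70.28653/10⌋ = 7 → H.
Square: lon ⌊15.73035/2⌋ = 7; lat ⌊0.28653/1⌋ = 0.
Subsquare: lon ⌊1.73035/0.0833333⌋ = 20 → u; lat ⌊0.28653/0.0416667⌋ = 6 → g.
Extended square: lon ⌊0.06368/0.00833333⌋ = 7; lat ⌊0.03653/0.00416667⌋ = 8.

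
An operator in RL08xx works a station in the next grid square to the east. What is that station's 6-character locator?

RL18ax

Longitude subsquare x = 23; +1 → 24, wraps to 0 = a, carry into square.
Longitude square 0; +1 → 1.
The latitude characters are unchanged.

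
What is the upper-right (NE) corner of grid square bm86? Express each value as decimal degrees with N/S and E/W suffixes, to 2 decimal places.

37.00° N, 142.00° W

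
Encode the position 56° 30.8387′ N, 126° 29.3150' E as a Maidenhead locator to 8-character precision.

PO36fm83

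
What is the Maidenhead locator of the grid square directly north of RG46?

Latitude square 6; +1 → 7.
The longitude characters are unchanged.

RG47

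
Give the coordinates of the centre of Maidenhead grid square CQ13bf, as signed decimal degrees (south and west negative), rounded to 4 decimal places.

73.2292, -137.8750

Field C=2, Q=16: +2·20° lon, +16·10° lat → SW at lon -140°, lat 70°.
Square 1, 3: +1·2° lon, +3·1° lat → SW at lon -138°, lat 73°.
Subsquare b=1, f=5: +1·0.0833333° lon, +5·0.0416667° lat → SW at lon -137.917°, lat 73.2083°.
Cell spans 0.0833333° lon × 0.0416667° lat. Centre is SW corner plus half of each.
latitude 73.2292, longitude -137.8750.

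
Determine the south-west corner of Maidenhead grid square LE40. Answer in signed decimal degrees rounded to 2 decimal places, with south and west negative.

-50.00, 48.00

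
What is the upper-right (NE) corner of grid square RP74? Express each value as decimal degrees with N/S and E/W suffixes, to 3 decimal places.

65.000° N, 176.000° E

Field R=17, P=15: +17·20° lon, +15·10° lat → SW at lon 160°, lat 60°.
Square 7, 4: +7·2° lon, +4·1° lat → SW at lon 174°, lat 64°.
Cell spans 2° lon × 1° lat. NE corner is SW corner plus one full cell.
latitude 65.000° N, longitude 176.000° E.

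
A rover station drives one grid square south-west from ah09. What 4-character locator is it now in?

RH98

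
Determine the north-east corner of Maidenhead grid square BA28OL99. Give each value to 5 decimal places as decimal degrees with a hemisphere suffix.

Field B=1, A=0: +1·20° lon, +0·10° lat → SW at lon -160°, lat -90°.
Square 2, 8: +2·2° lon, +8·1° lat → SW at lon -156°, lat -82°.
Subsquare o=14, l=11: +14·0.0833333° lon, +11·0.0416667° lat → SW at lon -154.833°, lat -81.5417°.
Extended square 9, 9: +9·0.00833333° lon, +9·0.00416667° lat → SW at lon -154.758°, lat -81.5042°.
Cell spans 0.00833333° lon × 0.00416667° lat. NE corner is SW corner plus one full cell.
latitude 81.50000° S, longitude 154.75000° W.

81.50000° S, 154.75000° W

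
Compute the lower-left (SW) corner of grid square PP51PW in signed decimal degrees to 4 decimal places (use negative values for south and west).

Field P=15, P=15: +15·20° lon, +15·10° lat → SW at lon 120°, lat 60°.
Square 5, 1: +5·2° lon, +1·1° lat → SW at lon 130°, lat 61°.
Subsquare p=15, w=22: +15·0.0833333° lon, +22·0.0416667° lat → SW at lon 131.25°, lat 61.9167°.
latitude 61.9167, longitude 131.2500.

61.9167, 131.2500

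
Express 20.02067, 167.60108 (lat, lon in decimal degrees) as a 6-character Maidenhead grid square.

RL30ta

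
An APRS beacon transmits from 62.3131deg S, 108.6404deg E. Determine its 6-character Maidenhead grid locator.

OC47hq

Shift to the Maidenhead origin (180°W, 90°S): lon 288.6404, lat 27.6869.
Field: lon ⌊288.6404/20⌋ = 14 → O; lat ⌊27.6869/10⌋ = 2 → C.
Square: lon ⌊8.6404/2⌋ = 4; lat ⌊7.6869/1⌋ = 7.
Subsquare: lon ⌊0.6404/0.0833333⌋ = 7 → h; lat ⌊0.6869/0.0416667⌋ = 16 → q.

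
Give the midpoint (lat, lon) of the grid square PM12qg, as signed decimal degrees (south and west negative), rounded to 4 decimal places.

Field P=15, M=12: +15·20° lon, +12·10° lat → SW at lon 120°, lat 30°.
Square 1, 2: +1·2° lon, +2·1° lat → SW at lon 122°, lat 32°.
Subsquare q=16, g=6: +16·0.0833333° lon, +6·0.0416667° lat → SW at lon 123.333°, lat 32.25°.
Cell spans 0.0833333° lon × 0.0416667° lat. Centre is SW corner plus half of each.
latitude 32.2708, longitude 123.3750.

32.2708, 123.3750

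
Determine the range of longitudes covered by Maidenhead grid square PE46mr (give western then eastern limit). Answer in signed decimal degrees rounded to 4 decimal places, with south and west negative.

129.0000, 129.0833

Field P=15, E=4: +15·20° lon, +4·10° lat → SW at lon 120°, lat -50°.
Square 4, 6: +4·2° lon, +6·1° lat → SW at lon 128°, lat -44°.
Subsquare m=12, r=17: +12·0.0833333° lon, +17·0.0416667° lat → SW at lon 129°, lat -43.2917°.
Cell spans 0.0833333° lon × 0.0416667° lat.
west 129.0000, east 129.0833.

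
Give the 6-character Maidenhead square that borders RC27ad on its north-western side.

RC17xe

Longitude subsquare a = 0; −1 → -1, wraps to 23 = x, carry into square.
Longitude square 2; −1 → 1.
Latitude subsquare d = 3; +1 → 4 = e.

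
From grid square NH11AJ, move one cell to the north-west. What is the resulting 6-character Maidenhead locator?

NH01xk

Longitude subsquare a = 0; −1 → -1, wraps to 23 = x, carry into square.
Longitude square 1; −1 → 0.
Latitude subsquare j = 9; +1 → 10 = k.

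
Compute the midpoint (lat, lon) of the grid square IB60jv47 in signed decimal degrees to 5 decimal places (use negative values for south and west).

-79.09375, -7.21250

Field I=8, B=1: +8·20° lon, +1·10° lat → SW at lon -20°, lat -80°.
Square 6, 0: +6·2° lon, +0·1° lat → SW at lon -8°, lat -80°.
Subsquare j=9, v=21: +9·0.0833333° lon, +21·0.0416667° lat → SW at lon -7.25°, lat -79.125°.
Extended square 4, 7: +4·0.00833333° lon, +7·0.00416667° lat → SW at lon -7.21667°, lat -79.0958°.
Cell spans 0.00833333° lon × 0.00416667° lat. Centre is SW corner plus half of each.
latitude -79.09375, longitude -7.21250.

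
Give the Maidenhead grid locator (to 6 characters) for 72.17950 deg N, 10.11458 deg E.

Shift to the Maidenhead origin (180°W, 90°S): lon 190.1146, lat 162.1795.
Field: lon ⌊190.1146/20⌋ = 9 → J; lat ⌊162.1795/10⌋ = 16 → Q.
Square: lon ⌊10.1146/2⌋ = 5; lat ⌊2.1795/1⌋ = 2.
Subsquare: lon ⌊0.1146/0.0833333⌋ = 1 → b; lat ⌊0.1795/0.0416667⌋ = 4 → e.

JQ52be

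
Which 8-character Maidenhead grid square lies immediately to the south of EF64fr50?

Latitude extended square 0; −1 → -1, wraps to 9, carry into subsquare.
Latitude subsquare r = 17; −1 → 16 = q.
The longitude characters are unchanged.

EF64fq59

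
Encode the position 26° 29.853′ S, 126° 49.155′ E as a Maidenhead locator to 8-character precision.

PG33jm80

Shift to the Maidenhead origin (180°W, 90°S): lon 306.81925, lat 63.50245.
Field: lon ⌊306.81925/20⌋ = 15 → P; lat ⌊63.50245/10⌋ = 6 → G.
Square: lon ⌊6.81925/2⌋ = 3; lat ⌊3.50245/1⌋ = 3.
Subsquare: lon ⌊0.81925/0.0833333⌋ = 9 → j; lat ⌊0.50245/0.0416667⌋ = 12 → m.
Extended square: lon ⌊0.06925/0.00833333⌋ = 8; lat ⌊0.00245/0.00416667⌋ = 0.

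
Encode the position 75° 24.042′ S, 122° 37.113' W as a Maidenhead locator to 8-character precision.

CB84qo53

Shift to the Maidenhead origin (180°W, 90°S): lon 57.38145, lat 14.59930.
Field: 57.38145/20 → 2 → C, 14.59930/10 → 1 → B; chars CB.
Square: 17.38145/2 → 8, 4.59930/1 → 4; chars 84.
Subsquare: 1.38145/0.0833333 → 16 → q, 0.59930/0.0416667 → 14 → o; chars qo.
Extended square: 0.04812/0.00833333 → 5, 0.01597/0.00416667 → 3; chars 53.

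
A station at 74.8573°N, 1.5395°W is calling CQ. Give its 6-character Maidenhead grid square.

Shift to the Maidenhead origin (180°W, 90°S): lon 178.4605, lat 164.8573.
Field (20°×10°, letters A–R): lon ⌊178.4605/20⌋ = 8 → I; lat ⌊164.8573/10⌋ = 16 → Q.
Square (2°×1°, digits 0–9): lon ⌊18.4605/2⌋ = 9; lat ⌊4.8573/1⌋ = 4.
Subsquare (5′×2.5′, letters a–x): lon ⌊0.4605/0.0833333⌋ = 5 → f; lat ⌊0.8573/0.0416667⌋ = 20 → u.

IQ94fu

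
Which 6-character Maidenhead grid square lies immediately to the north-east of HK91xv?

Longitude subsquare x = 23; +1 → 24, wraps to 0 = a, carry into square.
Longitude square 9; +1 → 10, wraps to 0, carry into field.
Longitude field H = 7; +1 → 8 = I.
Latitude subsquare v = 21; +1 → 22 = w.

IK01aw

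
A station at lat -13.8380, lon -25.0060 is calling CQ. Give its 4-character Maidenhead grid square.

Shift to the Maidenhead origin (180°W, 90°S): lon 154.99, lat 76.16.
Field (20°×10°, letters A–R): lon ⌊154.99/20⌋ = 7 → H; lat ⌊76.16/10⌋ = 7 → H.
Square (2°×1°, digits 0–9): lon ⌊14.99/2⌋ = 7; lat ⌊6.16/1⌋ = 6.

HH76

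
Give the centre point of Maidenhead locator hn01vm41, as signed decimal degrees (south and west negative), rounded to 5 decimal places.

Field H=7, N=13: +7·20° lon, +13·10° lat → SW at lon -40°, lat 40°.
Square 0, 1: +0·2° lon, +1·1° lat → SW at lon -40°, lat 41°.
Subsquare v=21, m=12: +21·0.0833333° lon, +12·0.0416667° lat → SW at lon -38.25°, lat 41.5°.
Extended square 4, 1: +4·0.00833333° lon, +1·0.00416667° lat → SW at lon -38.2167°, lat 41.5042°.
Cell spans 0.00833333° lon × 0.00416667° lat. Centre is SW corner plus half of each.
latitude 41.50625, longitude -38.21250.

41.50625, -38.21250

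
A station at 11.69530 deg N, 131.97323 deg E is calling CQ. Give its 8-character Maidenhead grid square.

PK51xq66

Shift to the Maidenhead origin (180°W, 90°S): lon 311.97323, lat 101.69530.
Field: lon ⌊311.97323/20⌋ = 15 → P; lat ⌊101.69530/10⌋ = 10 → K.
Square: lon ⌊11.97323/2⌋ = 5; lat ⌊1.69530/1⌋ = 1.
Subsquare: lon ⌊1.97323/0.0833333⌋ = 23 → x; lat ⌊0.69530/0.0416667⌋ = 16 → q.
Extended square: lon ⌊0.05656/0.00833333⌋ = 6; lat ⌊0.02863/0.00416667⌋ = 6.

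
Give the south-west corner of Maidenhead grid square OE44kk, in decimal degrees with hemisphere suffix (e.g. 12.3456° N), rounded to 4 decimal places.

45.5833° S, 108.8333° E

Field O=14, E=4: +14·20° lon, +4·10° lat → SW at lon 100°, lat -50°.
Square 4, 4: +4·2° lon, +4·1° lat → SW at lon 108°, lat -46°.
Subsquare k=10, k=10: +10·0.0833333° lon, +10·0.0416667° lat → SW at lon 108.833°, lat -45.5833°.
latitude 45.5833° S, longitude 108.8333° E.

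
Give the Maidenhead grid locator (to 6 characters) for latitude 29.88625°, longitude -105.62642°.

Add 180° to longitude and 90° to latitude: 74.3736, 119.8863.
Field (20°×10°, letters A–R): lon ⌊74.3736/20⌋ = 3 → D; lat ⌊119.8863/10⌋ = 11 → L.
Square (2°×1°, digits 0–9): lon ⌊14.3736/2⌋ = 7; lat ⌊9.8863/1⌋ = 9.
Subsquare (5′×2.5′, letters a–x): lon ⌊0.3736/0.0833333⌋ = 4 → e; lat ⌊0.8863/0.0416667⌋ = 21 → v.

DL79ev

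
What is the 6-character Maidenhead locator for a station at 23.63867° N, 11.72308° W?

IL43dp

Add 180° to longitude and 90° to latitude: 168.2769, 113.6387.
Field: 168.2769/20 → 8 → I, 113.6387/10 → 11 → L; chars IL.
Square: 8.2769/2 → 4, 3.6387/1 → 3; chars 43.
Subsquare: 0.2769/0.0833333 → 3 → d, 0.6387/0.0416667 → 15 → p; chars dp.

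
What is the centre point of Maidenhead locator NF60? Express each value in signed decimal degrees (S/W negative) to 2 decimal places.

-39.50, 93.00

Field N=13, F=5: +13·20° lon, +5·10° lat → SW at lon 80°, lat -40°.
Square 6, 0: +6·2° lon, +0·1° lat → SW at lon 92°, lat -40°.
Cell spans 2° lon × 1° lat. Centre is SW corner plus half of each.
latitude -39.50, longitude 93.00.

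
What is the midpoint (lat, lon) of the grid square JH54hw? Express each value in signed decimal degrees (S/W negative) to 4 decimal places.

-15.0625, 10.6250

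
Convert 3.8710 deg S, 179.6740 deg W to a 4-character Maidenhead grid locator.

AI06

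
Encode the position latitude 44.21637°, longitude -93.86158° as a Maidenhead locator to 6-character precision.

EN34bf

Add 180° to longitude and 90° to latitude: 86.1384, 134.2164.
Field: 86.1384/20 → 4 → E, 134.2164/10 → 13 → N; chars EN.
Square: 6.1384/2 → 3, 4.2164/1 → 4; chars 34.
Subsquare: 0.1384/0.0833333 → 1 → b, 0.2164/0.0416667 → 5 → f; chars bf.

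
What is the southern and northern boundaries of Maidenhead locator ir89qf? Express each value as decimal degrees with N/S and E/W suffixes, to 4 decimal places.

Field I=8, R=17: +8·20° lon, +17·10° lat → SW at lon -20°, lat 80°.
Square 8, 9: +8·2° lon, +9·1° lat → SW at lon -4°, lat 89°.
Subsquare q=16, f=5: +16·0.0833333° lon, +5·0.0416667° lat → SW at lon -2.66667°, lat 89.2083°.
Cell spans 0.0833333° lon × 0.0416667° lat.
south 89.2083° N, north 89.2500° N.

89.2083° N, 89.2500° N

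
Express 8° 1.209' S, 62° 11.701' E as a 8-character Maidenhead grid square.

MI11cx35

Offset from 180°W / 90°S: lon 242.19502°, lat 81.97985°.
Field (20°×10°, letters A–R): lon ⌊242.19502/20⌋ = 12 → M; lat ⌊81.97985/10⌋ = 8 → I.
Square (2°×1°, digits 0–9): lon ⌊2.19502/2⌋ = 1; lat ⌊1.97985/1⌋ = 1.
Subsquare (5′×2.5′, letters a–x): lon ⌊0.19502/0.0833333⌋ = 2 → c; lat ⌊0.97985/0.0416667⌋ = 23 → x.
Extended square (30″×15″, digits 0–9): lon ⌊0.02835/0.00833333⌋ = 3; lat ⌊0.02152/0.00416667⌋ = 5.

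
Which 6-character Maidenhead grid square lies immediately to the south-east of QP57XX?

Longitude subsquare x = 23; +1 → 24, wraps to 0 = a, carry into square.
Longitude square 5; +1 → 6.
Latitude subsquare x = 23; −1 → 22 = w.

QP67aw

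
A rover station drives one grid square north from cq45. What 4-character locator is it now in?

CQ46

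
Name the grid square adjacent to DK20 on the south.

Latitude square 0; −1 → -1, wraps to 9, carry into field.
Latitude field K = 10; −1 → 9 = J.
The longitude characters are unchanged.

DJ29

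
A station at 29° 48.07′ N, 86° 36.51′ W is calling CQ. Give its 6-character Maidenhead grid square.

EL69qt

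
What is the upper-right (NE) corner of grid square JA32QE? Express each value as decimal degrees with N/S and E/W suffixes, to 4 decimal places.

Field J=9, A=0: +9·20° lon, +0·10° lat → SW at lon 0°, lat -90°.
Square 3, 2: +3·2° lon, +2·1° lat → SW at lon 6°, lat -88°.
Subsquare q=16, e=4: +16·0.0833333° lon, +4·0.0416667° lat → SW at lon 7.33333°, lat -87.8333°.
Cell spans 0.0833333° lon × 0.0416667° lat. NE corner is SW corner plus one full cell.
latitude 87.7917° S, longitude 7.4167° E.

87.7917° S, 7.4167° E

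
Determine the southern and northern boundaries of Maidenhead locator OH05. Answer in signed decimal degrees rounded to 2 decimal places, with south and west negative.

Field O=14, H=7: +14·20° lon, +7·10° lat → SW at lon 100°, lat -20°.
Square 0, 5: +0·2° lon, +5·1° lat → SW at lon 100°, lat -15°.
Cell spans 2° lon × 1° lat.
south -15.00, north -14.00.

-15.00, -14.00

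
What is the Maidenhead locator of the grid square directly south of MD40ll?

MD40lk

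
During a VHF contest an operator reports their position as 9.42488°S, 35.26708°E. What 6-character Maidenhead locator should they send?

Add 180° to longitude and 90° to latitude: 215.2671, 80.5751.
Field (20°×10°, letters A–R): lon ⌊215.2671/20⌋ = 10 → K; lat ⌊80.5751/10⌋ = 8 → I.
Square (2°×1°, digits 0–9): lon ⌊15.2671/2⌋ = 7; lat ⌊0.5751/1⌋ = 0.
Subsquare (5′×2.5′, letters a–x): lon ⌊1.2671/0.0833333⌋ = 15 → p; lat ⌊0.5751/0.0416667⌋ = 13 → n.

KI70pn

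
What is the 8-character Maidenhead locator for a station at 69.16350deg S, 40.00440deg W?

GC90xu90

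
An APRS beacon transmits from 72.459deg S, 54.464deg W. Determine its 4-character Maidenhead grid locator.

GB27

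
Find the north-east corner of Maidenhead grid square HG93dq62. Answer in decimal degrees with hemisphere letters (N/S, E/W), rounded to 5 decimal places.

26.32083° S, 21.69167° W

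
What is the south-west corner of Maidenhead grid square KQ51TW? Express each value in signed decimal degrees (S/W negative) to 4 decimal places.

71.9167, 31.5833

Field K=10, Q=16: +10·20° lon, +16·10° lat → SW at lon 20°, lat 70°.
Square 5, 1: +5·2° lon, +1·1° lat → SW at lon 30°, lat 71°.
Subsquare t=19, w=22: +19·0.0833333° lon, +22·0.0416667° lat → SW at lon 31.5833°, lat 71.9167°.
latitude 71.9167, longitude 31.5833.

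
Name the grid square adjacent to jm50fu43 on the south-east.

JM50fu52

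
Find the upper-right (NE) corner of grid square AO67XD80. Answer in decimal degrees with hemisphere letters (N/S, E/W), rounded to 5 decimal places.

Field A=0, O=14: +0·20° lon, +14·10° lat → SW at lon -180°, lat 50°.
Square 6, 7: +6·2° lon, +7·1° lat → SW at lon -168°, lat 57°.
Subsquare x=23, d=3: +23·0.0833333° lon, +3·0.0416667° lat → SW at lon -166.083°, lat 57.125°.
Extended square 8, 0: +8·0.00833333° lon, +0·0.00416667° lat → SW at lon -166.017°, lat 57.125°.
Cell spans 0.00833333° lon × 0.00416667° lat. NE corner is SW corner plus one full cell.
latitude 57.12917° N, longitude 166.00833° W.

57.12917° N, 166.00833° W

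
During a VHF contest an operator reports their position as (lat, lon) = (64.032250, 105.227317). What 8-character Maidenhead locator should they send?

Add 180° to longitude and 90° to latitude: 285.22732, 154.03225.
Field (20°×10°, letters A–R): lon ⌊285.22732/20⌋ = 14 → O; lat ⌊154.03225/10⌋ = 15 → P.
Square (2°×1°, digits 0–9): lon ⌊5.22732/2⌋ = 2; lat ⌊4.03225/1⌋ = 4.
Subsquare (5′×2.5′, letters a–x): lon ⌊1.22732/0.0833333⌋ = 14 → o; lat ⌊0.03225/0.0416667⌋ = 0 → a.
Extended square (30″×15″, digits 0–9): lon ⌊0.06065/0.00833333⌋ = 7; lat ⌊0.03225/0.00416667⌋ = 7.

OP24oa77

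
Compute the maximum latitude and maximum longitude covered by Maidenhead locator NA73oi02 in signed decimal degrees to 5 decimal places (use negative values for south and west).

Field N=13, A=0: +13·20° lon, +0·10° lat → SW at lon 80°, lat -90°.
Square 7, 3: +7·2° lon, +3·1° lat → SW at lon 94°, lat -87°.
Subsquare o=14, i=8: +14·0.0833333° lon, +8·0.0416667° lat → SW at lon 95.1667°, lat -86.6667°.
Extended square 0, 2: +0·0.00833333° lon, +2·0.00416667° lat → SW at lon 95.1667°, lat -86.6583°.
Cell spans 0.00833333° lon × 0.00416667° lat. NE corner is SW corner plus one full cell.
latitude -86.65417, longitude 95.17500.

-86.65417, 95.17500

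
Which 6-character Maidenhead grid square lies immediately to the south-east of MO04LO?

MO04mn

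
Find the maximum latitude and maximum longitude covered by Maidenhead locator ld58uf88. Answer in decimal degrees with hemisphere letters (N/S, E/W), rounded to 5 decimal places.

51.75417° S, 51.74167° E

Field L=11, D=3: +11·20° lon, +3·10° lat → SW at lon 40°, lat -60°.
Square 5, 8: +5·2° lon, +8·1° lat → SW at lon 50°, lat -52°.
Subsquare u=20, f=5: +20·0.0833333° lon, +5·0.0416667° lat → SW at lon 51.6667°, lat -51.7917°.
Extended square 8, 8: +8·0.00833333° lon, +8·0.00416667° lat → SW at lon 51.7333°, lat -51.7583°.
Cell spans 0.00833333° lon × 0.00416667° lat. NE corner is SW corner plus one full cell.
latitude 51.75417° S, longitude 51.74167° E.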